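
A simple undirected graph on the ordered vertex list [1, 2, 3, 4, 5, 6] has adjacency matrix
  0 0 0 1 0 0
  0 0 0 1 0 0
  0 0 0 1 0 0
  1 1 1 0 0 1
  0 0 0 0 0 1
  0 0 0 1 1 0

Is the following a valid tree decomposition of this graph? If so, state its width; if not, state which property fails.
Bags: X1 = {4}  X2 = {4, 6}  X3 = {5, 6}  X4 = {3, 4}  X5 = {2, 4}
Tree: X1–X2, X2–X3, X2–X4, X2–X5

A tree decomposition must satisfy three properties: every vertex lies in some bag; for every edge, both endpoints lie together in some bag; and for every vertex, the bags containing it form a connected subtree. Here vertex 1 appears in no bag, so the decomposition is invalid.

No — vertex 1 appears in no bag.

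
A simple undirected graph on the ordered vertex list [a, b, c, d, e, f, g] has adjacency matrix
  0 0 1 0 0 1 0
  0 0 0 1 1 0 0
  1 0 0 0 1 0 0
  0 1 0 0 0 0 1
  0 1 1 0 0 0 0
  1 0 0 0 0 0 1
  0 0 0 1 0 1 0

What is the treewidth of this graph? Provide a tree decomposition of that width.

The largest bag has 3 vertices, giving width 2; this decomposition certifies tw(G) ≤ 2. Since f–g–d–b–e–c–a–f is a cycle in G, G is not acyclic. Forests are exactly the graphs of treewidth ≤ 1, so tw(G) ≥ 2. Therefore the treewidth is 2.

Treewidth 2.
One such decomposition:
Bags: B1 = {d, f, g}  B2 = {b, d, f}  B3 = {b, e, f}  B4 = {c, e, f}  B5 = {a, c, f}
Tree: B1–B2, B2–B3, B3–B4, B4–B5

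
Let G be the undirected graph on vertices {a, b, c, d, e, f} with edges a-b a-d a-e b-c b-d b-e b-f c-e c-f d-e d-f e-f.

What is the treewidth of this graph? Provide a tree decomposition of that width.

Treewidth 3.
One such decomposition:
Bags: B1 = {b, c, e, f}  B2 = {b, d, e, f}  B3 = {a, b, d, e}
Tree: B1–B2, B2–B3

Each bag holds 4 vertices, so the decomposition has width 3, which upper-bounds the treewidth. For the lower bound, the 4 vertices {b, d, e, f} are pairwise adjacent, and any tree decomposition puts a clique entirely inside one bag — forcing width ≥ 3. The upper and lower bounds meet at 3, so that is the treewidth.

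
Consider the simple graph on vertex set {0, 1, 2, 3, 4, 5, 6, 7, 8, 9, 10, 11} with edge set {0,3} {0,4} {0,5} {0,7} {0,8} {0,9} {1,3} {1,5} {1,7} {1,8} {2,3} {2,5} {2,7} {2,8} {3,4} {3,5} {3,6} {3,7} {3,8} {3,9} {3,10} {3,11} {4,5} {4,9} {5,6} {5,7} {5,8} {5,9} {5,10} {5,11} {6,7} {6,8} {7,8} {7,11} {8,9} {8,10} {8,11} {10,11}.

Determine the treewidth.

4

A width-4 tree decomposition is:
Bags: B1 = {3, 5, 7, 8, 11}  B2 = {0, 3, 5, 7, 8}  B3 = {0, 3, 5, 8, 9}  B4 = {1, 3, 5, 7, 8}  B5 = {3, 5, 6, 7, 8}  B6 = {3, 5, 8, 10, 11}  B7 = {2, 3, 5, 7, 8}  B8 = {0, 3, 4, 5, 9}
Tree: B1–B2, B2–B3, B1–B4, B2–B5, B1–B6, B2–B7, B3–B8
Each bag holds 5 vertices, so the decomposition has width 4, which upper-bounds the treewidth. Conversely, {0, 3, 5, 8, 9} is a clique of size 5, and the vertices of any clique must share a bag in every tree decomposition; so some bag has ≥ 5 vertices and tw(G) ≥ 4. Hence tw(G) = 4 exactly.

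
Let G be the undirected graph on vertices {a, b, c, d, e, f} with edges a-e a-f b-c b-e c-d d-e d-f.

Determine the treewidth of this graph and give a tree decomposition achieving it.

Treewidth 2.
Bags: B1 = {b, c, e}  B2 = {c, d, e}  B3 = {a, d, e}  B4 = {a, d, f}
Tree: B1–B2, B2–B3, B3–B4

Each bag holds 3 vertices, so the decomposition has width 2, which upper-bounds the treewidth. Since b–c–d–e–b is a cycle in G, G is not acyclic. Forests are exactly the graphs of treewidth ≤ 1, so tw(G) ≥ 2. Therefore the treewidth is 2.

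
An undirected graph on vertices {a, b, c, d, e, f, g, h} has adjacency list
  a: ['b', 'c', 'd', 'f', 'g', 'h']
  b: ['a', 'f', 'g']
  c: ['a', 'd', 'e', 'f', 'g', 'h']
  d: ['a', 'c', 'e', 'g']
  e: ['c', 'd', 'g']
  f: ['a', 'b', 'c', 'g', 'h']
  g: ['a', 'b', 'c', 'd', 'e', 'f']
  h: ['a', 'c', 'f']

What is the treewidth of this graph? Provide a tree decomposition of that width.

Treewidth 3.
One optimal decomposition is:
Bags: B1 = {a, c, f, g}  B2 = {a, c, d, g}  B3 = {c, d, e, g}  B4 = {a, c, f, h}  B5 = {a, b, f, g}
Tree: B1–B2, B2–B3, B1–B4, B1–B5

Each bag holds 4 vertices, so the decomposition has width 3, which upper-bounds the treewidth. For the lower bound, the 4 vertices {c, d, e, g} are pairwise adjacent, and any tree decomposition puts a clique entirely inside one bag — forcing width ≥ 3. The upper and lower bounds meet at 3, so that is the treewidth.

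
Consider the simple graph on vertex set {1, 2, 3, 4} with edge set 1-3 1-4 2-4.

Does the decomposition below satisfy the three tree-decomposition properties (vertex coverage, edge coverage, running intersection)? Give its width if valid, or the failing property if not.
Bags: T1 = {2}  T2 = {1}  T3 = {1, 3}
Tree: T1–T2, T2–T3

No — vertex 4 appears in no bag.

A tree decomposition must satisfy three properties: every vertex lies in some bag; for every edge, both endpoints lie together in some bag; and for every vertex, the bags containing it form a connected subtree. Here vertex 4 appears in no bag, so the decomposition is invalid.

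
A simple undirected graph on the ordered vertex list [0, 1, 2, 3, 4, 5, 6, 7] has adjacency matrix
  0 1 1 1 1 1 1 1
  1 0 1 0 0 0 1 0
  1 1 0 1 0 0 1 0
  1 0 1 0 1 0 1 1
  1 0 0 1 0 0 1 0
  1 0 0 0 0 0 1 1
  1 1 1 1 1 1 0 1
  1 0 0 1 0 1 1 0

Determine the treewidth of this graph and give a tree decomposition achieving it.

Treewidth 3.
One such decomposition:
Bags: B1 = {0, 2, 3, 6}  B2 = {0, 1, 2, 6}  B3 = {0, 3, 6, 7}  B4 = {0, 3, 4, 6}  B5 = {0, 5, 6, 7}
Tree: B1–B2, B1–B3, B1–B4, B3–B5

The largest bag has 4 vertices, giving width 3; this decomposition certifies tw(G) ≤ 3. Conversely, {0, 1, 2, 6} is a clique of size 4, and the vertices of any clique must share a bag in every tree decomposition; so some bag has ≥ 4 vertices and tw(G) ≥ 3. The upper and lower bounds meet at 3, so that is the treewidth.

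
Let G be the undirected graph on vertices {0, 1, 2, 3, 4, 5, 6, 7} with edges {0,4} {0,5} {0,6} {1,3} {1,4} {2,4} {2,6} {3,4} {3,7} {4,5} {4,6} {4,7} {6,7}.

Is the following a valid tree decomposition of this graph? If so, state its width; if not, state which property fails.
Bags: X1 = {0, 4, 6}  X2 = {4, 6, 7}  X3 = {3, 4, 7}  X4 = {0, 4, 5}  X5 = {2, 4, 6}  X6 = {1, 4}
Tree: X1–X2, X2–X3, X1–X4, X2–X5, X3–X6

A tree decomposition must satisfy three properties: every vertex lies in some bag; for every edge, both endpoints lie together in some bag; and for every vertex, the bags containing it form a connected subtree. Here edge (3,1) lies in no bag, so the decomposition is invalid.

No — edge (3,1) lies in no bag.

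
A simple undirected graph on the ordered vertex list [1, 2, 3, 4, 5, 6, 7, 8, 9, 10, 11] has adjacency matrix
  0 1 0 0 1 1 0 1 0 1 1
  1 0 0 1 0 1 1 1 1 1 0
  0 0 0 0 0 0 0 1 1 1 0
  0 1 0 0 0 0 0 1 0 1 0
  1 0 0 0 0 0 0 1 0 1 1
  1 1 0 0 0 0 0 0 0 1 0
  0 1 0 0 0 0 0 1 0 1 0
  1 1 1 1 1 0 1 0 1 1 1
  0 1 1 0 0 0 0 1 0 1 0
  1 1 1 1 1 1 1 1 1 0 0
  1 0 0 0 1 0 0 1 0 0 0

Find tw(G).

3

A width-3 tree decomposition is:
Bags: B1 = {2, 8, 9, 10}  B2 = {1, 2, 8, 10}  B3 = {2, 4, 8, 10}  B4 = {1, 5, 8, 10}  B5 = {1, 2, 6, 10}  B6 = {2, 7, 8, 10}  B7 = {3, 8, 9, 10}  B8 = {1, 5, 8, 11}
Tree: B1–B2, B1–B3, B2–B4, B2–B5, B2–B6, B1–B7, B4–B8
The largest bag has 4 vertices, giving width 3; this decomposition certifies tw(G) ≤ 3. On the other hand G contains the 4-clique {1, 2, 8, 10}. A clique must lie in a single bag of any decomposition, so no decomposition can have width below 3. Therefore the treewidth is 3.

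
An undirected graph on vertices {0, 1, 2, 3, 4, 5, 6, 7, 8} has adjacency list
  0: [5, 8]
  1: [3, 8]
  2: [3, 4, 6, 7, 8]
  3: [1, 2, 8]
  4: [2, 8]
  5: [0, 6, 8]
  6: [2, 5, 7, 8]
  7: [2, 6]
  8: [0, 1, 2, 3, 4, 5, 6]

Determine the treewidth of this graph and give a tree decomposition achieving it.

The largest bag has 3 vertices, giving width 2; this decomposition certifies tw(G) ≤ 2. For the lower bound, the 3 vertices {0, 5, 8} are pairwise adjacent, and any tree decomposition puts a clique entirely inside one bag — forcing width ≥ 2. Hence tw(G) = 2 exactly.

Treewidth 2.
One optimal decomposition is:
Bags: B1 = {2, 6, 8}  B2 = {5, 6, 8}  B3 = {2, 3, 8}  B4 = {2, 6, 7}  B5 = {0, 5, 8}  B6 = {1, 3, 8}  B7 = {2, 4, 8}
Tree: B1–B2, B1–B3, B1–B4, B2–B5, B3–B6, B3–B7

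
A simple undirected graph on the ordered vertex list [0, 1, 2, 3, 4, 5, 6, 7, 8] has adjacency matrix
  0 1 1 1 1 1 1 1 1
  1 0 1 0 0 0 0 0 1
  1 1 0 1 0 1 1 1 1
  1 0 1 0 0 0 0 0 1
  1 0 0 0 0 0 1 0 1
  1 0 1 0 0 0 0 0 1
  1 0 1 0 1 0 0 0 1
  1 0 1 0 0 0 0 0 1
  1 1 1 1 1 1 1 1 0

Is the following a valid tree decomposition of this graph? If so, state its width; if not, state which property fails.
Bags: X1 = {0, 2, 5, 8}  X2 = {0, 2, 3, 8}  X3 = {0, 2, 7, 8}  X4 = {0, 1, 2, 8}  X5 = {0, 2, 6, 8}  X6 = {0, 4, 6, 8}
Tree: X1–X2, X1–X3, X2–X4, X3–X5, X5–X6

Vertex coverage: the bags together contain {0, 1, 2, 3, 4, 5, 6, 7, 8}, the full vertex set. Edge coverage: each edge of G has both endpoints in at least one bag. Running intersection: for every vertex, the bags containing it form a connected subtree. All three properties hold, so this is a valid tree decomposition of width max|bag| − 1 = 3, and hence tw(G) ≤ 3.

Yes; width 3.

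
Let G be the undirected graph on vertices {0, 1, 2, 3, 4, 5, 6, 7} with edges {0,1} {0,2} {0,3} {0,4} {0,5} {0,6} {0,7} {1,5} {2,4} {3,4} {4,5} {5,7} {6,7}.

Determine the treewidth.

2

A width-2 tree decomposition is:
Bags: B1 = {0, 4, 5}  B2 = {0, 2, 4}  B3 = {0, 5, 7}  B4 = {0, 1, 5}  B5 = {0, 3, 4}  B6 = {0, 6, 7}
Tree: B1–B2, B1–B3, B1–B4, B1–B5, B3–B6
Every bag has size at most 3, so the width is 3 − 1 = 2 and tw(G) ≤ 2. On the other hand G contains the 3-clique {0, 1, 5}. A clique must lie in a single bag of any decomposition, so no decomposition can have width below 2. Combining the bounds, tw(G) = 2.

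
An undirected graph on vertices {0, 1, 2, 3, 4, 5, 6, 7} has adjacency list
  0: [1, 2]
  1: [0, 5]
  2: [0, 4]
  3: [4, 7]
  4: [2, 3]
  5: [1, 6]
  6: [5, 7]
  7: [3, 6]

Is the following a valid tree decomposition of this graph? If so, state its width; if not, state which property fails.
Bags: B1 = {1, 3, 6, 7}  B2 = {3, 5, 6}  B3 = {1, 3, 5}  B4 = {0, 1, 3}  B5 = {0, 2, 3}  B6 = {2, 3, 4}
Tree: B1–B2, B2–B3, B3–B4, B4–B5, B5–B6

A tree decomposition must satisfy three properties: every vertex lies in some bag; for every edge, both endpoints lie together in some bag; and for every vertex, the bags containing it form a connected subtree. Here bags containing vertex 1 are not connected in the tree, so the decomposition is invalid.

No — bags containing vertex 1 are not connected in the tree.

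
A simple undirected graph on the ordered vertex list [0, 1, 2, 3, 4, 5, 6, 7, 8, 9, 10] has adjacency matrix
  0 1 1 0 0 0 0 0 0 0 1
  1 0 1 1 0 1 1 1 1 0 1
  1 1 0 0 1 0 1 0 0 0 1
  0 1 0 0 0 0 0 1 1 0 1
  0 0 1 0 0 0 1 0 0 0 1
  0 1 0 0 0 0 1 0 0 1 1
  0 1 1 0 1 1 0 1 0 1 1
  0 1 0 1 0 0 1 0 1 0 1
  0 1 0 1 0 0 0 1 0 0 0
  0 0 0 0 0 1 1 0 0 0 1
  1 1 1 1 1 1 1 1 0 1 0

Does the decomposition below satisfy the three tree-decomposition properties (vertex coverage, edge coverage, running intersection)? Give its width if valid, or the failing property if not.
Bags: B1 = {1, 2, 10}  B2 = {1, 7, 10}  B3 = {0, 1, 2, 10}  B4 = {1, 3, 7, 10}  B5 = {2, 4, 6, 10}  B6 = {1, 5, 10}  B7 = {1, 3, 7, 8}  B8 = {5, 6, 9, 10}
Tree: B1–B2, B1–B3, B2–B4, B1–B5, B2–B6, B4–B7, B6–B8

A tree decomposition must satisfy three properties: every vertex lies in some bag; for every edge, both endpoints lie together in some bag; and for every vertex, the bags containing it form a connected subtree. Here edge (6,1) lies in no bag, so the decomposition is invalid.

No — edge (6,1) lies in no bag.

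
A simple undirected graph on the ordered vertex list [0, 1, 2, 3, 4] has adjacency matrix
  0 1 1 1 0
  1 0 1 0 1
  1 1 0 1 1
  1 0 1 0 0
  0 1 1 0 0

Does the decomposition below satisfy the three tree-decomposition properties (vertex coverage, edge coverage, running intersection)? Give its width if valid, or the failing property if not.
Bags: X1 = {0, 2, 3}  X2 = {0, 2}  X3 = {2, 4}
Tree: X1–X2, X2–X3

No — vertex 1 appears in no bag.

A tree decomposition must satisfy three properties: every vertex lies in some bag; for every edge, both endpoints lie together in some bag; and for every vertex, the bags containing it form a connected subtree. Here vertex 1 appears in no bag, so the decomposition is invalid.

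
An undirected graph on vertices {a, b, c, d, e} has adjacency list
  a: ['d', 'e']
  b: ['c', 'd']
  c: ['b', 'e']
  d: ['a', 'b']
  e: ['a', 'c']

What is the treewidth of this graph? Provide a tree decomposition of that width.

Treewidth 2.
One such decomposition:
Bags: B1 = {a, c, e}  B2 = {a, c, d}  B3 = {b, c, d}
Tree: B1–B2, B2–B3

The largest bag has 3 vertices, giving width 2; this decomposition certifies tw(G) ≤ 2. Since c–e–a–d–b–c is a cycle in G, G is not acyclic. Forests are exactly the graphs of treewidth ≤ 1, so tw(G) ≥ 2. Combining the bounds, tw(G) = 2.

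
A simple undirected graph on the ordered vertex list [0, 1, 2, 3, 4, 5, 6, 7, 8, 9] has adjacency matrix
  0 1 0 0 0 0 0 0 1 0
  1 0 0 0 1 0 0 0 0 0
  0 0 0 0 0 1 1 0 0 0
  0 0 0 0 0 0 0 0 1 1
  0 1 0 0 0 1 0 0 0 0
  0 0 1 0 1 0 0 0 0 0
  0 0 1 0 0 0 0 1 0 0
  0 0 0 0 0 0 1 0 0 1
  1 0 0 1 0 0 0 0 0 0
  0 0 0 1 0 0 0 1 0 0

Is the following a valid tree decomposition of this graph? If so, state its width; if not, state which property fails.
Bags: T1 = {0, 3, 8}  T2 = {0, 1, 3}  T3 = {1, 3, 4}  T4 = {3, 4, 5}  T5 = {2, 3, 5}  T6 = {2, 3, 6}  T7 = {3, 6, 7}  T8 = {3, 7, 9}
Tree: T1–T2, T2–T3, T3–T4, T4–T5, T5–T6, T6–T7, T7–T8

Yes; width 2.

Vertex coverage: the bags together contain {0, 1, 2, 3, 4, 5, 6, 7, 8, 9}, the full vertex set. Edge coverage: each edge of G has both endpoints in at least one bag. Running intersection: for every vertex, the bags containing it form a connected subtree. All three properties hold, so this is a valid tree decomposition of width max|bag| − 1 = 2, and hence tw(G) ≤ 2.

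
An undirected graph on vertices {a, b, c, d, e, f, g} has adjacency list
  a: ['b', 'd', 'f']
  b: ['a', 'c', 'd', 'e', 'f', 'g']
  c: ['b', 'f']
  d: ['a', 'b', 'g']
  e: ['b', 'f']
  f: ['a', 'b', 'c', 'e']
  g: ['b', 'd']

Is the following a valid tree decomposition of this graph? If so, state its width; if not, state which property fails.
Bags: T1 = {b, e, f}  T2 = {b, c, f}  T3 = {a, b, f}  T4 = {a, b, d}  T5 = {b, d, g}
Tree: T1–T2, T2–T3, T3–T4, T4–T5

Yes; width 2.

Checking the three conditions: (i) the bags cover all of {a, b, c, d, e, f, g}; (ii) for each edge, some bag contains both endpoints; (iii) the bags containing any fixed vertex form a subtree. All hold, so the decomposition is valid with width 3 − 1 = 2.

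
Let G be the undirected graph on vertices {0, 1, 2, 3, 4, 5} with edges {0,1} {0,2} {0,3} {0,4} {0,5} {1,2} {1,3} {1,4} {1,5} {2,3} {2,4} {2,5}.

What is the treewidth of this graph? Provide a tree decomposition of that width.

Each bag holds 4 vertices, so the decomposition has width 3, which upper-bounds the treewidth. On the other hand G contains the 4-clique {0, 1, 2, 3}. A clique must lie in a single bag of any decomposition, so no decomposition can have width below 3. Combining the bounds, tw(G) = 3.

Treewidth 3.
Bags: B1 = {0, 1, 2, 4}  B2 = {0, 1, 2, 5}  B3 = {0, 1, 2, 3}
Tree: B1–B2, B2–B3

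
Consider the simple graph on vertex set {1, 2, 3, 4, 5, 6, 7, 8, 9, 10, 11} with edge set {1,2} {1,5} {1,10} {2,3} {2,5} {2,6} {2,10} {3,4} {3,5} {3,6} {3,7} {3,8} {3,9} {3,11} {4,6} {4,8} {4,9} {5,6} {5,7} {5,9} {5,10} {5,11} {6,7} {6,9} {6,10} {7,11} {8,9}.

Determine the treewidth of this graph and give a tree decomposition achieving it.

Every bag has size at most 4, so the width is 4 − 1 = 3 and tw(G) ≤ 3. On the other hand G contains the 4-clique {1, 2, 5, 10}. A clique must lie in a single bag of any decomposition, so no decomposition can have width below 3. Hence tw(G) = 3 exactly.

Treewidth 3.
One optimal decomposition is:
Bags: B1 = {2, 3, 5, 6}  B2 = {3, 5, 6, 9}  B3 = {2, 5, 6, 10}  B4 = {3, 4, 6, 9}  B5 = {3, 5, 6, 7}  B6 = {3, 5, 7, 11}  B7 = {3, 4, 8, 9}  B8 = {1, 2, 5, 10}
Tree: B1–B2, B1–B3, B2–B4, B2–B5, B5–B6, B4–B7, B3–B8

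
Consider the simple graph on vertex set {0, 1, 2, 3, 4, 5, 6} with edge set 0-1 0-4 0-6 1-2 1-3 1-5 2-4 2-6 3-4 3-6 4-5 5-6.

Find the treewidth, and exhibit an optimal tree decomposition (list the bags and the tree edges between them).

Treewidth 3.
One such decomposition:
Bags: B1 = {1, 4, 5, 6}  B2 = {1, 3, 4, 6}  B3 = {0, 1, 4, 6}  B4 = {1, 2, 4, 6}
Tree: B1–B2, B2–B3, B3–B4

Each bag holds 4 vertices, so the decomposition has width 3, which upper-bounds the treewidth. For the lower bound: the 4 vertex sets {1,5}, {3,6}, {4}, {0} are disjoint, each induces a connected subgraph, and every pair is joined by at least one edge of G. Contracting each set to a single vertex therefore yields K_{4} as a minor, and since treewidth is minor-monotone, tw(G) ≥ tw(K_{4}) = 3. Therefore the treewidth is 3.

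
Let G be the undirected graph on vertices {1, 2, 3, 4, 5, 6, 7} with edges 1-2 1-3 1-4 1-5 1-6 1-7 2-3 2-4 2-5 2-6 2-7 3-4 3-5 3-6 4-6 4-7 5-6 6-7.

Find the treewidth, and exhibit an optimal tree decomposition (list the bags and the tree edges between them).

Each bag holds 5 vertices, so the decomposition has width 4, which upper-bounds the treewidth. For the lower bound, the 5 vertices {1, 2, 3, 4, 6} are pairwise adjacent, and any tree decomposition puts a clique entirely inside one bag — forcing width ≥ 4. Hence tw(G) = 4 exactly.

Treewidth 4.
One such decomposition:
Bags: B1 = {1, 2, 3, 4, 6}  B2 = {1, 2, 4, 6, 7}  B3 = {1, 2, 3, 5, 6}
Tree: B1–B2, B1–B3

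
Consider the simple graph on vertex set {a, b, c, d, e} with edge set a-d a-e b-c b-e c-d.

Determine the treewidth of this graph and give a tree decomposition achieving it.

Treewidth 2.
One such decomposition:
Bags: B1 = {a, b, e}  B2 = {a, b, c}  B3 = {a, c, d}
Tree: B1–B2, B2–B3

The largest bag has 3 vertices, giving width 2; this decomposition certifies tw(G) ≤ 2. For the lower bound, G contains the cycle a–e–b–c–d–a, so G is not a forest; only forests have treewidth ≤ 1, hence tw(G) ≥ 2. Therefore the treewidth is 2.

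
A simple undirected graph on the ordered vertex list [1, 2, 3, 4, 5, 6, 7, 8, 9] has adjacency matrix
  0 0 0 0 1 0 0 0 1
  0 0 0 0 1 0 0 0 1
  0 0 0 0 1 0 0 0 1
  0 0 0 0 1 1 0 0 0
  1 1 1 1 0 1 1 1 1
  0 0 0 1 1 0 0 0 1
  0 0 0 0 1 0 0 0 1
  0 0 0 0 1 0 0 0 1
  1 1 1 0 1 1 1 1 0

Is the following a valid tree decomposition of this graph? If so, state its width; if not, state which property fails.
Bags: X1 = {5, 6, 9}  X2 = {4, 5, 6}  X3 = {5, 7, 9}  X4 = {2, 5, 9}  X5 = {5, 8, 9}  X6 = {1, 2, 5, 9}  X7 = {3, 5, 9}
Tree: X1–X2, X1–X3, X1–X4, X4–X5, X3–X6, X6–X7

A tree decomposition must satisfy three properties: every vertex lies in some bag; for every edge, both endpoints lie together in some bag; and for every vertex, the bags containing it form a connected subtree. Here bags containing vertex 2 are not connected in the tree, so the decomposition is invalid.

No — bags containing vertex 2 are not connected in the tree.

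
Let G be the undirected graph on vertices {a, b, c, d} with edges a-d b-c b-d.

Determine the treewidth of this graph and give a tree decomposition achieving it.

Treewidth 1.
One optimal decomposition is:
Bags: B1 = {b, c}  B2 = {b, d}  B3 = {a, d}
Tree: B1–B2, B2–B3

Each bag holds 2 vertices, so the decomposition has width 1, which upper-bounds the treewidth. G has an edge, so its treewidth is at least 1. The upper and lower bounds meet at 1, so that is the treewidth.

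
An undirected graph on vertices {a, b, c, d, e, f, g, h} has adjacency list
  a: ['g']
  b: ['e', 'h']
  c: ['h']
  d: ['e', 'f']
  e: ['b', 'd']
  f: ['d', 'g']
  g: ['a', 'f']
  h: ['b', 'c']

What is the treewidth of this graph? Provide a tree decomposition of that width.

Treewidth 1.
One optimal decomposition is:
Bags: B1 = {c, h}  B2 = {b, h}  B3 = {b, e}  B4 = {d, e}  B5 = {d, f}  B6 = {f, g}  B7 = {a, g}
Tree: B1–B2, B2–B3, B3–B4, B4–B5, B5–B6, B6–B7

Each bag holds 2 vertices, so the decomposition has width 1, which upper-bounds the treewidth. Any graph with an edge has treewidth ≥ 1, and G has the edge c–h. Therefore the treewidth is 1.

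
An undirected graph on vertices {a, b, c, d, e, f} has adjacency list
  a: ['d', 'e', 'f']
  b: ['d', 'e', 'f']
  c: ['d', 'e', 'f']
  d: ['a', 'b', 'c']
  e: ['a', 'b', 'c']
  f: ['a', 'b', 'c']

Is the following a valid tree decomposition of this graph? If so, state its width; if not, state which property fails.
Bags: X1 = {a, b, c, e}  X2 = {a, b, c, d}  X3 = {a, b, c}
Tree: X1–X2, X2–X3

A tree decomposition must satisfy three properties: every vertex lies in some bag; for every edge, both endpoints lie together in some bag; and for every vertex, the bags containing it form a connected subtree. Here vertex f appears in no bag, so the decomposition is invalid.

No — vertex f appears in no bag.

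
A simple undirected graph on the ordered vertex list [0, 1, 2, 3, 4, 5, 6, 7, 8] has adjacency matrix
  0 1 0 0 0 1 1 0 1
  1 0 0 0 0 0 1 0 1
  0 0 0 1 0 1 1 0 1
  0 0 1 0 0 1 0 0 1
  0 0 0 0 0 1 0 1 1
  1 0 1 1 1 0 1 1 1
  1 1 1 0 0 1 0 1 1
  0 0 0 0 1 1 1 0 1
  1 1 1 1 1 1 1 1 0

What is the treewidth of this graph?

A width-3 tree decomposition is:
Bags: B1 = {0, 5, 6, 8}  B2 = {2, 5, 6, 8}  B3 = {2, 3, 5, 8}  B4 = {5, 6, 7, 8}  B5 = {4, 5, 7, 8}  B6 = {0, 1, 6, 8}
Tree: B1–B2, B2–B3, B1–B4, B4–B5, B1–B6
The largest bag has 4 vertices, giving width 3; this decomposition certifies tw(G) ≤ 3. For the lower bound, the 4 vertices {0, 1, 6, 8} are pairwise adjacent, and any tree decomposition puts a clique entirely inside one bag — forcing width ≥ 3. Hence tw(G) = 3 exactly.

3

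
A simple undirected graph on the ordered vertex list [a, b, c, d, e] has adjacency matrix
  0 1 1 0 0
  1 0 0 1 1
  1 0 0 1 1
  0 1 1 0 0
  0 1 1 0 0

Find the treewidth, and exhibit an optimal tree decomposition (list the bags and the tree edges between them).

The largest bag has 3 vertices, giving width 2; this decomposition certifies tw(G) ≤ 2. The edges b–e–c–d–b form a cycle, so G is not a tree and its treewidth is at least 2. Therefore the treewidth is 2.

Treewidth 2.
One optimal decomposition is:
Bags: B1 = {b, c, e}  B2 = {b, c, d}  B3 = {a, b, c}
Tree: B1–B2, B2–B3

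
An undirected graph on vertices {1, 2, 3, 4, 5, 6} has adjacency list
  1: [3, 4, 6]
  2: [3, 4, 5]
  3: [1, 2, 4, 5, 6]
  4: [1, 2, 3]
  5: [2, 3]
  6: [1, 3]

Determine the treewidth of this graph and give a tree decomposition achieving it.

Each bag holds 3 vertices, so the decomposition has width 2, which upper-bounds the treewidth. Conversely, {1, 3, 4} is a clique of size 3, and the vertices of any clique must share a bag in every tree decomposition; so some bag has ≥ 3 vertices and tw(G) ≥ 2. Hence tw(G) = 2 exactly.

Treewidth 2.
One such decomposition:
Bags: B1 = {1, 3, 6}  B2 = {1, 3, 4}  B3 = {2, 3, 4}  B4 = {2, 3, 5}
Tree: B1–B2, B2–B3, B3–B4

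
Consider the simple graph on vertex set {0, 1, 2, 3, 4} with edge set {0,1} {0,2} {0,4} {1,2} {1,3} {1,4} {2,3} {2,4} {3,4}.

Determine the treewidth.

3

A width-3 tree decomposition is:
Bags: B1 = {0, 1, 2, 4}  B2 = {1, 2, 3, 4}
Tree: B1–B2
The largest bag has 4 vertices, giving width 3; this decomposition certifies tw(G) ≤ 3. For the lower bound, the 4 vertices {0, 1, 2, 4} are pairwise adjacent, and any tree decomposition puts a clique entirely inside one bag — forcing width ≥ 3. Hence tw(G) = 3 exactly.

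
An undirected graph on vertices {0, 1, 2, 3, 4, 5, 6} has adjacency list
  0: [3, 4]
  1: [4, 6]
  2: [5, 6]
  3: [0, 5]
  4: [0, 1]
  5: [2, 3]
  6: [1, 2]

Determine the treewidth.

2

A width-2 tree decomposition is:
Bags: B1 = {2, 5, 6}  B2 = {3, 5, 6}  B3 = {0, 3, 6}  B4 = {0, 4, 6}  B5 = {1, 4, 6}
Tree: B1–B2, B2–B3, B3–B4, B4–B5
Each bag holds 3 vertices, so the decomposition has width 2, which upper-bounds the treewidth. For the lower bound, G contains the cycle 6–2–5–3–0–4–1–6, so G is not a forest; only forests have treewidth ≤ 1, hence tw(G) ≥ 2. Combining the bounds, tw(G) = 2.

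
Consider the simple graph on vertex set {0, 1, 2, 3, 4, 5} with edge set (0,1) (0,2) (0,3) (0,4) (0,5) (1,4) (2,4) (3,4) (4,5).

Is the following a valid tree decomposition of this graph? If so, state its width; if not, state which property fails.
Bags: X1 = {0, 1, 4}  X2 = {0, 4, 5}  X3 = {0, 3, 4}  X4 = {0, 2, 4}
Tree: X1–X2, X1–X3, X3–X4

Vertex coverage: the bags together contain {0, 1, 2, 3, 4, 5}, the full vertex set. Edge coverage: each edge of G has both endpoints in at least one bag. Running intersection: for every vertex, the bags containing it form a connected subtree. All three properties hold, so this is a valid tree decomposition of width max|bag| − 1 = 2, and hence tw(G) ≤ 2.

Yes; width 2.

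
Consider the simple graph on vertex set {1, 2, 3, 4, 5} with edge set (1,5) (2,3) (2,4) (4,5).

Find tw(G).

A width-1 tree decomposition is:
Bags: B1 = {2, 3}  B2 = {2, 4}  B3 = {4, 5}  B4 = {1, 5}
Tree: B1–B2, B2–B3, B3–B4
Every bag has size at most 2, so the width is 2 − 1 = 1 and tw(G) ≤ 1. Any graph with an edge has treewidth ≥ 1, and G has the edge 3–2. The upper and lower bounds meet at 1, so that is the treewidth.

1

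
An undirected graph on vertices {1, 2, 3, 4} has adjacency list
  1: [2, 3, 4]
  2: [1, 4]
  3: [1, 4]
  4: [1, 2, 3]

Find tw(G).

A width-2 tree decomposition is:
Bags: B1 = {1, 3, 4}  B2 = {1, 2, 4}
Tree: B1–B2
Each bag holds 3 vertices, so the decomposition has width 2, which upper-bounds the treewidth. For the lower bound, the 3 vertices {1, 2, 4} are pairwise adjacent, and any tree decomposition puts a clique entirely inside one bag — forcing width ≥ 2. Hence tw(G) = 2 exactly.

2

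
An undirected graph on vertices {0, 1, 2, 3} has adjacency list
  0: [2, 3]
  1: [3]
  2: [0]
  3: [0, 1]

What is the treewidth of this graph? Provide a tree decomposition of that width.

Treewidth 1.
One optimal decomposition is:
Bags: B1 = {0, 2}  B2 = {0, 3}  B3 = {1, 3}
Tree: B1–B2, B2–B3

The largest bag has 2 vertices, giving width 1; this decomposition certifies tw(G) ≤ 1. Since G has at least one edge (e.g. 0–2), it is not an edgeless graph, so tw(G) ≥ 1. Therefore the treewidth is 1.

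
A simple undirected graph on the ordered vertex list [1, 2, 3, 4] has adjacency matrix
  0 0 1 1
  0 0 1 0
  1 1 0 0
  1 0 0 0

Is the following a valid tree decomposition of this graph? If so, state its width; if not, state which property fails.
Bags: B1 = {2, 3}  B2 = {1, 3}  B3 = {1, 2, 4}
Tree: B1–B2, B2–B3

No — bags containing vertex 2 are not connected in the tree.

A tree decomposition must satisfy three properties: every vertex lies in some bag; for every edge, both endpoints lie together in some bag; and for every vertex, the bags containing it form a connected subtree. Here bags containing vertex 2 are not connected in the tree, so the decomposition is invalid.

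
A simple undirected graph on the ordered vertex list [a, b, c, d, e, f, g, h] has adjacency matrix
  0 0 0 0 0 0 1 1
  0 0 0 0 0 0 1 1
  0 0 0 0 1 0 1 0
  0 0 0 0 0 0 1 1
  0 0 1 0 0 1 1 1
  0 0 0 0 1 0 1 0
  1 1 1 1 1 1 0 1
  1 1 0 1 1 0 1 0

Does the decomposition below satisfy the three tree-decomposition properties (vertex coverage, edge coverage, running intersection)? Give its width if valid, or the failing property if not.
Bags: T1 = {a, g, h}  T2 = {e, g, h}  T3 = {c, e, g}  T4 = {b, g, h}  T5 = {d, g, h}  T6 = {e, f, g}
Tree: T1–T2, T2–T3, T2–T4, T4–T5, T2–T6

Every vertex of G appears in some bag (union = {a, b, c, d, e, f, g, h}); every edge is covered by a bag; and for each vertex v the set of bags containing v is connected in the bag tree. The decomposition is therefore valid. The largest bag has 3 vertices, so the width is 2.

Yes; width 2.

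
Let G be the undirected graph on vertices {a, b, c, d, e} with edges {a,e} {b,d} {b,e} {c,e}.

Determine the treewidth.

1

A width-1 tree decomposition is:
Bags: B1 = {b, d}  B2 = {b, e}  B3 = {a, e}  B4 = {c, e}
Tree: B1–B2, B2–B3, B3–B4
The largest bag has 2 vertices, giving width 1; this decomposition certifies tw(G) ≤ 1. Any graph with an edge has treewidth ≥ 1, and G has the edge b–d. The upper and lower bounds meet at 1, so that is the treewidth.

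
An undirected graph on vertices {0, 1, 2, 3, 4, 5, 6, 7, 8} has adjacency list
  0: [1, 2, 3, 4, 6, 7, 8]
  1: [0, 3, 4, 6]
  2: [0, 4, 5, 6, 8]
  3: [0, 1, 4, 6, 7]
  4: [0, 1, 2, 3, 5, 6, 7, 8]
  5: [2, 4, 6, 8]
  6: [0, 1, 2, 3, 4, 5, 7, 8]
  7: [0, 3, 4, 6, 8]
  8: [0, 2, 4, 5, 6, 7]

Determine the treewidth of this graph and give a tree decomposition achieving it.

Treewidth 4.
One optimal decomposition is:
Bags: B1 = {0, 3, 4, 6, 7}  B2 = {0, 4, 6, 7, 8}  B3 = {0, 2, 4, 6, 8}  B4 = {0, 1, 3, 4, 6}  B5 = {2, 4, 5, 6, 8}
Tree: B1–B2, B2–B3, B1–B4, B3–B5

Each bag holds 5 vertices, so the decomposition has width 4, which upper-bounds the treewidth. On the other hand G contains the 5-clique {0, 2, 4, 6, 8}. A clique must lie in a single bag of any decomposition, so no decomposition can have width below 4. The upper and lower bounds meet at 4, so that is the treewidth.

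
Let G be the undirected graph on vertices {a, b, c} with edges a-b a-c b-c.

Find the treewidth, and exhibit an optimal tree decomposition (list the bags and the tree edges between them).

Treewidth 2.
One such decomposition:
Bags: B1 = {a, b, c}
Tree: (single bag)

A single bag containing all 3 vertices is trivially a valid decomposition of width 2. For the lower bound, the 3 vertices {a, b, c} are pairwise adjacent, and any tree decomposition puts a clique entirely inside one bag — forcing width ≥ 2. The upper and lower bounds meet at 2, so that is the treewidth.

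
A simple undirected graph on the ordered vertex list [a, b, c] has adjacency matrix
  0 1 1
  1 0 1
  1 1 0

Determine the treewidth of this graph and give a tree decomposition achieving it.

Treewidth 2.
One such decomposition:
Bags: B1 = {a, b, c}
Tree: (single bag)

With just one bag of size 3, the width is 3 − 1 = 2, so tw(G) ≤ 2. Conversely, {a, b, c} is a clique of size 3, and the vertices of any clique must share a bag in every tree decomposition; so some bag has ≥ 3 vertices and tw(G) ≥ 2. Hence tw(G) = 2 exactly.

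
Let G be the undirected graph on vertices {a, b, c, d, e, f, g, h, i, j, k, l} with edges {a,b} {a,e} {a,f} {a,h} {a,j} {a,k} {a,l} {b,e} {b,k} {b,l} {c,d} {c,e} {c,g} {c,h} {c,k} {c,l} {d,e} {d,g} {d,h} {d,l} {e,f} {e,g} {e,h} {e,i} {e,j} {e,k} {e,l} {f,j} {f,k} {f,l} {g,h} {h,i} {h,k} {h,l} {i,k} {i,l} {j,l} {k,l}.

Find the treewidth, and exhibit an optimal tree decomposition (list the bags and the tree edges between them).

Each bag holds 5 vertices, so the decomposition has width 4, which upper-bounds the treewidth. On the other hand G contains the 5-clique {c, d, e, g, h}. A clique must lie in a single bag of any decomposition, so no decomposition can have width below 4. Hence tw(G) = 4 exactly.

Treewidth 4.
One such decomposition:
Bags: B1 = {c, e, h, k, l}  B2 = {c, d, e, h, l}  B3 = {c, d, e, g, h}  B4 = {e, h, i, k, l}  B5 = {a, e, h, k, l}  B6 = {a, e, f, k, l}  B7 = {a, b, e, k, l}  B8 = {a, e, f, j, l}
Tree: B1–B2, B2–B3, B1–B4, B1–B5, B5–B6, B5–B7, B6–B8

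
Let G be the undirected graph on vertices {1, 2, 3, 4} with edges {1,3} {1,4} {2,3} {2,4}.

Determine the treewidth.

A width-2 tree decomposition is:
Bags: B1 = {1, 2, 3}  B2 = {1, 2, 4}
Tree: B1–B2
Each bag holds 3 vertices, so the decomposition has width 2, which upper-bounds the treewidth. The edges 2–3–1–4–2 form a cycle, so G is not a tree and its treewidth is at least 2. The upper and lower bounds meet at 2, so that is the treewidth.

2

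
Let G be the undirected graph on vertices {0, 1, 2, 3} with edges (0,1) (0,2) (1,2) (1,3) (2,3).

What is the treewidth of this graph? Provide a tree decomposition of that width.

Each bag holds 3 vertices, so the decomposition has width 2, which upper-bounds the treewidth. Conversely, {0, 1, 2} is a clique of size 3, and the vertices of any clique must share a bag in every tree decomposition; so some bag has ≥ 3 vertices and tw(G) ≥ 2. Combining the bounds, tw(G) = 2.

Treewidth 2.
One optimal decomposition is:
Bags: B1 = {0, 1, 2}  B2 = {1, 2, 3}
Tree: B1–B2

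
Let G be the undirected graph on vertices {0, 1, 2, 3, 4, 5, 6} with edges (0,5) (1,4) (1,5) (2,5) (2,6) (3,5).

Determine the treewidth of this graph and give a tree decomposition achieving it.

The largest bag has 2 vertices, giving width 1; this decomposition certifies tw(G) ≤ 1. Since G has at least one edge (e.g. 5–1), it is not an edgeless graph, so tw(G) ≥ 1. Therefore the treewidth is 1.

Treewidth 1.
One such decomposition:
Bags: B1 = {1, 5}  B2 = {2, 5}  B3 = {1, 4}  B4 = {3, 5}  B5 = {2, 6}  B6 = {0, 5}
Tree: B1–B2, B1–B3, B1–B4, B2–B5, B4–B6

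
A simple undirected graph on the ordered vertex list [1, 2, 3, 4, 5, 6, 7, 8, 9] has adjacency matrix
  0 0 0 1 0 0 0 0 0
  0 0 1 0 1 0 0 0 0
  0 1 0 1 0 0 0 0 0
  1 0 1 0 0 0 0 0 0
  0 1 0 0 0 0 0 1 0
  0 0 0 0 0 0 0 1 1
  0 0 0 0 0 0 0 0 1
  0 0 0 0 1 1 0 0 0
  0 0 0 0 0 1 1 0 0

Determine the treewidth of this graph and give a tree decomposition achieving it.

Each bag holds 2 vertices, so the decomposition has width 1, which upper-bounds the treewidth. Any graph with an edge has treewidth ≥ 1, and G has the edge 1–4. Combining the bounds, tw(G) = 1.

Treewidth 1.
Bags: B1 = {1, 4}  B2 = {3, 4}  B3 = {2, 3}  B4 = {2, 5}  B5 = {5, 8}  B6 = {6, 8}  B7 = {6, 9}  B8 = {7, 9}
Tree: B1–B2, B2–B3, B3–B4, B4–B5, B5–B6, B6–B7, B7–B8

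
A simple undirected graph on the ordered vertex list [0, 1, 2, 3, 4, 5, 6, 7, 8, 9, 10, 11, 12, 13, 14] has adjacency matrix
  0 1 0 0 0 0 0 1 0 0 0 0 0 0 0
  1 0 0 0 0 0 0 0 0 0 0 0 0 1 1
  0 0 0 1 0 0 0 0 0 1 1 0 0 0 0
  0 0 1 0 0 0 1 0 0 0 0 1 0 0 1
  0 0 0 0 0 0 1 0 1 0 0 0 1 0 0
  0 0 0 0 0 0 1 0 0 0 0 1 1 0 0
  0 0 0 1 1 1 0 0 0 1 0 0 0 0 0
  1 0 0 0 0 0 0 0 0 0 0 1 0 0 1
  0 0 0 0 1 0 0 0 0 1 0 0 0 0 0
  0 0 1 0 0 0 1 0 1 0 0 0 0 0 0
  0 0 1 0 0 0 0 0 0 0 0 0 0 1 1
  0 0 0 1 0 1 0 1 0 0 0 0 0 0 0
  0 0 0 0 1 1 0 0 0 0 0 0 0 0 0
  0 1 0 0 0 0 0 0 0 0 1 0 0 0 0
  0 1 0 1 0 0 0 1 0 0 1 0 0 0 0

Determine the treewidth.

A width-3 tree decomposition is:
Bags: B1 = {0, 1, 10, 13}  B2 = {0, 1, 10, 14}  B3 = {0, 7, 10, 14}  B4 = {2, 7, 10, 14}  B5 = {2, 3, 7, 14}  B6 = {2, 3, 7, 11}  B7 = {2, 3, 9, 11}  B8 = {3, 6, 9, 11}  B9 = {5, 6, 9, 11}  B10 = {5, 6, 8, 9}  B11 = {4, 5, 6, 8}  B12 = {4, 5, 8, 12}
Tree: B1–B2, B2–B3, B3–B4, B4–B5, B5–B6, B6–B7, B7–B8, B8–B9, B9–B10, B10–B11, B11–B12
The largest bag has 4 vertices, giving width 3; this decomposition certifies tw(G) ≤ 3. For the lower bound: the 4 vertex sets {0,1,13}, {10}, {14}, {2,3,7,11} are disjoint, each induces a connected subgraph, and every pair is joined by at least one edge of G. Contracting each set to a single vertex therefore yields K_{4} as a minor, and since treewidth is minor-monotone, tw(G) ≥ tw(K_{4}) = 3. Combining the bounds, tw(G) = 3.

3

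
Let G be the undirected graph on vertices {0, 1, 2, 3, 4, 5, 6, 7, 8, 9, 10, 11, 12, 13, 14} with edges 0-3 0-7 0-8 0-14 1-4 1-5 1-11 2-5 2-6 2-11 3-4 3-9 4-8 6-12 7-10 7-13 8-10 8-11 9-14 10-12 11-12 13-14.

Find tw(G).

3

A width-3 tree decomposition is:
Bags: B1 = {2, 5, 6, 12}  B2 = {2, 5, 11, 12}  B3 = {1, 5, 11, 12}  B4 = {1, 10, 11, 12}  B5 = {1, 8, 10, 11}  B6 = {1, 4, 8, 10}  B7 = {4, 7, 8, 10}  B8 = {0, 4, 7, 8}  B9 = {0, 3, 4, 7}  B10 = {0, 3, 7, 13}  B11 = {0, 3, 13, 14}  B12 = {3, 9, 13, 14}
Tree: B1–B2, B2–B3, B3–B4, B4–B5, B5–B6, B6–B7, B7–B8, B8–B9, B9–B10, B10–B11, B11–B12
The largest bag has 4 vertices, giving width 3; this decomposition certifies tw(G) ≤ 3. For the lower bound: the 4 vertex sets {2,5,6}, {12}, {11}, {1,4,8,10} are disjoint, each induces a connected subgraph, and every pair is joined by at least one edge of G. Contracting each set to a single vertex therefore yields K_{4} as a minor, and since treewidth is minor-monotone, tw(G) ≥ tw(K_{4}) = 3. Therefore the treewidth is 3.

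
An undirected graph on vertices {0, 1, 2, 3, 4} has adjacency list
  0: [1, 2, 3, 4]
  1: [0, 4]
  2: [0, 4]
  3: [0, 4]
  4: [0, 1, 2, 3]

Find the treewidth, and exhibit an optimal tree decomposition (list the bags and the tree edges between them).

Treewidth 2.
One such decomposition:
Bags: B1 = {0, 3, 4}  B2 = {0, 1, 4}  B3 = {0, 2, 4}
Tree: B1–B2, B2–B3

Each bag holds 3 vertices, so the decomposition has width 2, which upper-bounds the treewidth. For the lower bound, the 3 vertices {0, 1, 4} are pairwise adjacent, and any tree decomposition puts a clique entirely inside one bag — forcing width ≥ 2. Combining the bounds, tw(G) = 2.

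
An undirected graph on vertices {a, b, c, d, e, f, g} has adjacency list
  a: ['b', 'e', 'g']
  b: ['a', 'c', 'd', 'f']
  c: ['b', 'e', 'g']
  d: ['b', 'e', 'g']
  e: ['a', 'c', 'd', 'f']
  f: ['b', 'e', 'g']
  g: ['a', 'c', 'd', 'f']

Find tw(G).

3

A width-3 tree decomposition is:
Bags: B1 = {b, d, e, g}  B2 = {a, b, e, g}  B3 = {b, c, e, g}  B4 = {b, e, f, g}
Tree: B1–B2, B2–B3, B3–B4
Each bag holds 4 vertices, so the decomposition has width 3, which upper-bounds the treewidth. For the lower bound: the 4 vertex sets {b,d}, {a,e}, {g}, {c} are disjoint, each induces a connected subgraph, and every pair is joined by at least one edge of G. Contracting each set to a single vertex therefore yields K_{4} as a minor, and since treewidth is minor-monotone, tw(G) ≥ tw(K_{4}) = 3. Therefore the treewidth is 3.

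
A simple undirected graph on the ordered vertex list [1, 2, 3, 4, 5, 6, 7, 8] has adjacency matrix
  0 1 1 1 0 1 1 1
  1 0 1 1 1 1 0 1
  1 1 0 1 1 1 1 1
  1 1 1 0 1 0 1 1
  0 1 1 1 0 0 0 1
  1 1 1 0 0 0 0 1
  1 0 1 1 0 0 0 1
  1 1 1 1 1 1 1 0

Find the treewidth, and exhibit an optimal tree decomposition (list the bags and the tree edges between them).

Treewidth 4.
One such decomposition:
Bags: B1 = {1, 3, 4, 7, 8}  B2 = {1, 2, 3, 4, 8}  B3 = {1, 2, 3, 6, 8}  B4 = {2, 3, 4, 5, 8}
Tree: B1–B2, B2–B3, B2–B4

Each bag holds 5 vertices, so the decomposition has width 4, which upper-bounds the treewidth. Conversely, {1, 2, 3, 4, 8} is a clique of size 5, and the vertices of any clique must share a bag in every tree decomposition; so some bag has ≥ 5 vertices and tw(G) ≥ 4. Combining the bounds, tw(G) = 4.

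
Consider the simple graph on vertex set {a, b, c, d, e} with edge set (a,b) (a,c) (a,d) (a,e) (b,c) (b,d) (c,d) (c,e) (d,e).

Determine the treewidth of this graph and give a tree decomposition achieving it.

Each bag holds 4 vertices, so the decomposition has width 3, which upper-bounds the treewidth. For the lower bound, the 4 vertices {a, c, d, e} are pairwise adjacent, and any tree decomposition puts a clique entirely inside one bag — forcing width ≥ 3. Therefore the treewidth is 3.

Treewidth 3.
One optimal decomposition is:
Bags: B1 = {a, c, d, e}  B2 = {a, b, c, d}
Tree: B1–B2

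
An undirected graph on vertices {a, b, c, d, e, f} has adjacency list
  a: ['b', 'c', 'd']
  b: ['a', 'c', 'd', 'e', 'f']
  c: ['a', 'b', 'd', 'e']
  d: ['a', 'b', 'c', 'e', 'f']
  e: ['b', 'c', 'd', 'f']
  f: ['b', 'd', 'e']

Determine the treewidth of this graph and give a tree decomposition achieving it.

Treewidth 3.
Bags: B1 = {b, c, d, e}  B2 = {b, d, e, f}  B3 = {a, b, c, d}
Tree: B1–B2, B1–B3

Each bag holds 4 vertices, so the decomposition has width 3, which upper-bounds the treewidth. For the lower bound, the 4 vertices {b, c, d, e} are pairwise adjacent, and any tree decomposition puts a clique entirely inside one bag — forcing width ≥ 3. Combining the bounds, tw(G) = 3.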